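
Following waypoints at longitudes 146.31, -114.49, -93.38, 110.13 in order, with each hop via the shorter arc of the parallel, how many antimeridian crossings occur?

Leg 1: +146.31° → -114.49°, shortest Δλ = 99.2° (east) — crosses 180°.
Leg 2: -114.49° → -93.38°, shortest Δλ = 21.11° (east) — does not cross 180°.
Leg 3: -93.38° → +110.13°, shortest Δλ = -156.49° (west) — crosses 180°.
Total crossings: 2.

2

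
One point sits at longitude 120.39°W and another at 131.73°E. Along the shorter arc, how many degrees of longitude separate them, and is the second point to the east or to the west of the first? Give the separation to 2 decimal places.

Raw difference: 131.73 − -120.39 = 252.12°.
Normalise into (−180°, 180°]: 252.12° − 360° = -107.88°.
Negative ⇒ the second point lies to the west; separation 107.88°.

107.88° west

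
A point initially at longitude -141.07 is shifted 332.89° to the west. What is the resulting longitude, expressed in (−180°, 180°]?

Start at -141.07°; shift −332.89° → -473.96°.
-473.96° lies outside (−180°, 180°]; add 360° → -113.96°.

-113.96°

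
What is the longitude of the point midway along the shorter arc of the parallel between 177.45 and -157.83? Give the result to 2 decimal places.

-170.19°

Signed shortest Δλ from +177.45° to -157.83° is +24.72°.
Midpoint longitude = +177.45° + (+24.72°)/2 = +177.45° + 12.36° = +189.81°.
Normalise into (−180°, 180°]: -170.19°.
(The naïve average (+177.45 + -157.83)/2 = 9.81° is on the wrong side of the globe.)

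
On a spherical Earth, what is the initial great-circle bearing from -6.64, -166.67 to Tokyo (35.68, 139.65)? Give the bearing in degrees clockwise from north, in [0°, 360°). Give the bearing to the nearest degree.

Δλ = 139.65 − -166.67 = 306.32°; wrapped into (−180°, 180°]: -53.68°.
θ = atan2( sin Δλ · cos φ₂ , cos φ₁ · sin φ₂ − sin φ₁ · cos φ₂ · cos Δλ )
  = atan2(-0.65448, 0.63498) = -45.866° → normalised to [0°, 360°): 314.134°.

314°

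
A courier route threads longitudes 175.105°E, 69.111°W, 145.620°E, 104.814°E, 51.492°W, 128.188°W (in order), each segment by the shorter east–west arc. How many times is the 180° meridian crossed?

2

Leg 1: +175.105° → -69.111°, shortest Δλ = 115.784° (east) — crosses 180°.
Leg 2: -69.111° → +145.620°, shortest Δλ = -145.269° (west) — crosses 180°.
Leg 3: +145.620° → +104.814°, shortest Δλ = -40.806° (west) — does not cross 180°.
Leg 4: +104.814° → -51.492°, shortest Δλ = -156.306° (west) — does not cross 180°.
Leg 5: -51.492° → -128.188°, shortest Δλ = -76.696° (west) — does not cross 180°.
Total crossings: 2.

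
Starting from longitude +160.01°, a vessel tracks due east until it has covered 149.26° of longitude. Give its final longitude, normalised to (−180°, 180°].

-50.73°

Start at +160.01°; shift +149.26° → +309.27°.
+309.27° lies outside (−180°, 180°]; subtract 360° → -50.73°.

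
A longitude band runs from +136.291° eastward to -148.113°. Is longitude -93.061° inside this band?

Band width going east from +136.291° to -148.113°: ((-148.113 − 136.291) mod 360) = 75.596°.
Offset of -93.061° east of the west edge: ((-93.061 − 136.291) mod 360) = 130.648°.
130.648° > 75.596° ⇒ outside.

No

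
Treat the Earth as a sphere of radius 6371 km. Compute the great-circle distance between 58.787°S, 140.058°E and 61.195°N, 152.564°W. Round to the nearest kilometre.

Δλ = -152.564 − 140.058 = -292.622°; wrapped into (−180°, 180°]: 67.378°.
Δφ = 61.195 − -58.787 = 119.982°.
a = sin²(Δφ/2) + cos φ₁ · cos φ₂ · sin²(Δλ/2) = 0.826689.
c = 2·atan2(√a, √(1−a)) = 2.28283 rad → d = 6371·c ≈ 14543.93 km.

14544 km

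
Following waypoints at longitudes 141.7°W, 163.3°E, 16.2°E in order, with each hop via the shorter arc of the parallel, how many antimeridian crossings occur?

Leg 1: -141.7° → +163.3°, shortest Δλ = -55.0° (west) — crosses 180°.
Leg 2: +163.3° → +16.2°, shortest Δλ = -147.1° (west) — does not cross 180°.
Total crossings: 1.

1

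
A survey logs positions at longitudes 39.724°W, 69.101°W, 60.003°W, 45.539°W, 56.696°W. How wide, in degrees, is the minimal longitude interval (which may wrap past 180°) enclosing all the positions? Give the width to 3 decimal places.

29.377°

Sort the longitudes: -69.101°, -60.003°, -56.696°, -45.539°, -39.724°.
Eastward gaps between consecutive values (wrapping around): 9.098°, 3.307°, 11.157°, 5.815°, 330.623°.
Largest gap = 330.623° ⇒ minimal covering band is its complement: 360° − 330.623° = 29.377°.
Band runs from -69.101° eastward to -39.724°.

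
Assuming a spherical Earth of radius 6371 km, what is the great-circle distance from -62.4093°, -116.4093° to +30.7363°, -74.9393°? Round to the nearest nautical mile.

Δλ = -74.9393 − -116.4093 = 41.4700°.
Δφ = 30.7363 − -62.4093 = 93.1456°.
a = sin²(Δφ/2) + cos φ₁ · cos φ₂ · sin²(Δλ/2) = 0.577337.
c = 2·atan2(√a, √(1−a)) = 1.72609 rad → d = 6371·c ≈ 10996.95 km ≈ 5937.88 nmi.

5938 nmi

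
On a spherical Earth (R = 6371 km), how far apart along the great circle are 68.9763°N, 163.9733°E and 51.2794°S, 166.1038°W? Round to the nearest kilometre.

13595 km

Δλ = -166.1038 − 163.9733 = -330.0771°; wrapped into (−180°, 180°]: 29.9229°.
Δφ = -51.2794 − 68.9763 = -120.2557°.
a = sin²(Δφ/2) + cos φ₁ · cos φ₂ · sin²(Δλ/2) = 0.766887.
c = 2·atan2(√a, √(1−a)) = 2.13385 rad → d = 6371·c ≈ 13594.78 km.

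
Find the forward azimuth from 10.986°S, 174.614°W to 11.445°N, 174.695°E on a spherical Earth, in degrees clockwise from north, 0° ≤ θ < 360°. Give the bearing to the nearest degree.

Δλ = 174.695 − -174.614 = 349.309°; wrapped into (−180°, 180°]: -10.691°.
θ = atan2( sin Δλ · cos φ₂ , cos φ₁ · sin φ₂ − sin φ₁ · cos φ₂ · cos Δλ )
  = atan2(-0.18182, 0.37833) = -25.669° → normalised to [0°, 360°): 334.331°.

334°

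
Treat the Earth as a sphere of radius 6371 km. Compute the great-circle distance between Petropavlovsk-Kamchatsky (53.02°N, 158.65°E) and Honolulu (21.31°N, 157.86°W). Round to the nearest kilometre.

Δλ = -157.86 − 158.65 = -316.51°; wrapped into (−180°, 180°]: 43.49°.
Δφ = 21.31 − 53.02 = -31.71°.
a = sin²(Δφ/2) + cos φ₁ · cos φ₂ · sin²(Δλ/2) = 0.151558.
c = 2·atan2(√a, √(1−a)) = 0.79975 rad → d = 6371·c ≈ 5095.22 km.

5095 km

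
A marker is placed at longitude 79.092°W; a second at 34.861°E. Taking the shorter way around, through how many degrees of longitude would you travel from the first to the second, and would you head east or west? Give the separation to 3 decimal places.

Raw difference: 34.861 − -79.092 = 113.953°.
Normalise into (−180°, 180°]: 113.953° stays 113.953°.
Positive ⇒ the second point lies to the east; separation 113.953°.

113.953° east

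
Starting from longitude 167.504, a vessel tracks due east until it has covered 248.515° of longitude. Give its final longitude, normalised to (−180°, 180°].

+56.019°

Start at +167.504°; shift +248.515° → +416.019°.
+416.019° lies outside (−180°, 180°]; subtract 360° → +56.019°.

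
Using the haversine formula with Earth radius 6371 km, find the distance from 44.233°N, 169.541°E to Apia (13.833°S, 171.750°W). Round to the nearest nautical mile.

3633 nmi

Δλ = -171.750 − 169.541 = -341.291°; wrapped into (−180°, 180°]: 18.709°.
Δφ = -13.833 − 44.233 = -58.066°.
a = sin²(Δφ/2) + cos φ₁ · cos φ₂ · sin²(Δλ/2) = 0.253910.
c = 2·atan2(√a, √(1−a)) = 1.05620 rad → d = 6371·c ≈ 6729.08 km ≈ 3633.41 nmi.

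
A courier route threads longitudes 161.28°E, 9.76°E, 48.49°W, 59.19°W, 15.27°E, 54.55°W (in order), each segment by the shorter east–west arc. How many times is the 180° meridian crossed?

Leg 1: +161.28° → +9.76°, shortest Δλ = -151.52° (west) — does not cross 180°.
Leg 2: +9.76° → -48.49°, shortest Δλ = -58.25° (west) — does not cross 180°.
Leg 3: -48.49° → -59.19°, shortest Δλ = -10.7° (west) — does not cross 180°.
Leg 4: -59.19° → +15.27°, shortest Δλ = 74.46° (east) — does not cross 180°.
Leg 5: +15.27° → -54.55°, shortest Δλ = -69.82° (west) — does not cross 180°.
Total crossings: 0.

0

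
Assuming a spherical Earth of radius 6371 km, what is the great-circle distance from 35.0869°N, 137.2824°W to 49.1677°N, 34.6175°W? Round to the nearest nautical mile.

4292 nmi

Δλ = -34.6175 − -137.2824 = 102.6649°.
Δφ = 49.1677 − 35.0869 = 14.0808°.
a = sin²(Δφ/2) + cos φ₁ · cos φ₂ · sin²(Δλ/2) = 0.341191.
c = 2·atan2(√a, √(1−a)) = 1.24758 rad → d = 6371·c ≈ 7948.33 km ≈ 4291.76 nmi.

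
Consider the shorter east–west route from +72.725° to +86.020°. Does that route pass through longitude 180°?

Signed shortest Δλ = ((86.020 − 72.725 + 180) mod 360) − 180 = 13.295°.
Going east by 13.295° from +72.725° reaches +86.020° without touching 180°.

No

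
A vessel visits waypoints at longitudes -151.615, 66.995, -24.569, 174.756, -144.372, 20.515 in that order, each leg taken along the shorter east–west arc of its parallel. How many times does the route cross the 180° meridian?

3

Leg 1: -151.615° → +66.995°, shortest Δλ = -141.39° (west) — crosses 180°.
Leg 2: +66.995° → -24.569°, shortest Δλ = -91.564° (west) — does not cross 180°.
Leg 3: -24.569° → +174.756°, shortest Δλ = -160.675° (west) — crosses 180°.
Leg 4: +174.756° → -144.372°, shortest Δλ = 40.872° (east) — crosses 180°.
Leg 5: -144.372° → +20.515°, shortest Δλ = 164.887° (east) — does not cross 180°.
Total crossings: 3.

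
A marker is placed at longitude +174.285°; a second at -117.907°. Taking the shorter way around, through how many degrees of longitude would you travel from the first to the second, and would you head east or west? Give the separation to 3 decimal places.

Raw difference: -117.907 − 174.285 = -292.192°.
Normalise into (−180°, 180°]: -292.192° + 360° = 67.808°.
Positive ⇒ the second point lies to the east; separation 67.808°.

67.808° east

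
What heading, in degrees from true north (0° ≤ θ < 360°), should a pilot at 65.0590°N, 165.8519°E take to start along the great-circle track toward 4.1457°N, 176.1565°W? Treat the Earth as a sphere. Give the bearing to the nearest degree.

160°

Δλ = -176.1565 − 165.8519 = -342.0084°; wrapped into (−180°, 180°]: 17.9916°.
θ = atan2( sin Δλ · cos φ₂ , cos φ₁ · sin φ₂ − sin φ₁ · cos φ₂ · cos Δλ )
  = atan2(0.30807, -0.82966) = 159.629° → normalised to [0°, 360°): 159.629°.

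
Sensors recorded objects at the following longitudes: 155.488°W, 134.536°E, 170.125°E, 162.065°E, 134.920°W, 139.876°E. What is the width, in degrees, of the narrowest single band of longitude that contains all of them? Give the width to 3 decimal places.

90.544°

Sort the longitudes: -155.488°, -134.920°, +134.536°, +139.876°, +162.065°, +170.125°.
Eastward gaps between consecutive values (wrapping around): 20.568°, 269.456°, 5.340°, 22.189°, 8.060°, 34.387°.
Largest gap = 269.456° ⇒ minimal covering band is its complement: 360° − 269.456° = 90.544°.
Band runs from +134.536° eastward to -134.920°, crossing the antimeridian.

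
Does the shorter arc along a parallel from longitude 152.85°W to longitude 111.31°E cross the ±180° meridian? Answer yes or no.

Naïve |111.31 − -152.85| = 264.16° > 180°, so the shorter arc goes the other way round — across 180°.
Signed shortest Δλ = ((111.31 − -152.85 + 180) mod 360) − 180 = -95.84°.
Going west by 95.84° from -152.85° passes through 180° before reaching +111.31°.

Yes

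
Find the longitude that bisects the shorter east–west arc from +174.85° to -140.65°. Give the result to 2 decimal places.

-162.90°

Signed shortest Δλ from +174.85° to -140.65° is +44.50°.
Midpoint longitude = +174.85° + (+44.50°)/2 = +174.85° + 22.25° = +197.10°.
Normalise into (−180°, 180°]: -162.90°.
(The naïve average (+174.85 + -140.65)/2 = 17.1° is on the wrong side of the globe.)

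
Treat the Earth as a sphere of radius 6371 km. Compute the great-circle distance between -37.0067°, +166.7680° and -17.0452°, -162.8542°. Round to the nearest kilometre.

Δλ = -162.8542 − 166.7680 = -329.6222°; wrapped into (−180°, 180°]: 30.3778°.
Δφ = -17.0452 − -37.0067 = 19.9615°.
a = sin²(Δφ/2) + cos φ₁ · cos φ₂ · sin²(Δλ/2) = 0.082449.
c = 2·atan2(√a, √(1−a)) = 0.58248 rad → d = 6371·c ≈ 3710.96 km.

3711 km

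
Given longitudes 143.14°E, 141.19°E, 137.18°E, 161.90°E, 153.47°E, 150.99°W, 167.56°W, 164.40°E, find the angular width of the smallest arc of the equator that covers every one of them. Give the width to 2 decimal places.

71.83°

Sort the longitudes: -167.56°, -150.99°, +137.18°, +141.19°, +143.14°, +153.47°, +161.90°, +164.40°.
Eastward gaps between consecutive values (wrapping around): 16.57°, 288.17°, 4.01°, 1.95°, 10.33°, 8.43°, 2.50°, 28.04°.
Largest gap = 288.17° ⇒ minimal covering band is its complement: 360° − 288.17° = 71.83°.
Band runs from +137.18° eastward to -150.99°, crossing the antimeridian.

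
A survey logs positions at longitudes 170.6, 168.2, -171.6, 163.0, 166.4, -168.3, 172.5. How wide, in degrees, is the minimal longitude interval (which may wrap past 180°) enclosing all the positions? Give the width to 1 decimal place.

Sort the longitudes: -171.6°, -168.3°, +163.0°, +166.4°, +168.2°, +170.6°, +172.5°.
Eastward gaps between consecutive values (wrapping around): 3.3°, 331.3°, 3.4°, 1.8°, 2.4°, 1.9°, 15.9°.
Largest gap = 331.3° ⇒ minimal covering band is its complement: 360° − 331.3° = 28.7°.
Band runs from +163.0° eastward to -168.3°, crossing the antimeridian.

28.7°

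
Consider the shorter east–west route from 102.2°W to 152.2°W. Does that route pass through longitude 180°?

No

Signed shortest Δλ = ((-152.2 − -102.2 + 180) mod 360) − 180 = -50.0°.
Going west by 50.0° from -102.2° reaches -152.2° without touching 180°.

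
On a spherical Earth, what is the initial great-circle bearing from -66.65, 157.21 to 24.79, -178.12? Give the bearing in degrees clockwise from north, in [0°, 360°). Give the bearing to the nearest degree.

22°

Δλ = -178.12 − 157.21 = -335.33°; wrapped into (−180°, 180°]: 24.67°.
θ = atan2( sin Δλ · cos φ₂ , cos φ₁ · sin φ₂ − sin φ₁ · cos φ₂ · cos Δλ )
  = atan2(0.37893, 0.92361) = 22.307° → normalised to [0°, 360°): 22.307°.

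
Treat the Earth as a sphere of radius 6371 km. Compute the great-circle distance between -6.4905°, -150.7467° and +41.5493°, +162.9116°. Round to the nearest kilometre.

Δλ = 162.9116 − -150.7467 = 313.6583°; wrapped into (−180°, 180°]: -46.3417°.
Δφ = 41.5493 − -6.4905 = 48.0398°.
a = sin²(Δφ/2) + cos φ₁ · cos φ₂ · sin²(Δλ/2) = 0.280817.
c = 2·atan2(√a, √(1−a)) = 1.11702 rad → d = 6371·c ≈ 7116.51 km.

7117 km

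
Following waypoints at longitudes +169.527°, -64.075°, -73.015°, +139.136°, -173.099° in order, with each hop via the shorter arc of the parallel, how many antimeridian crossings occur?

3

Leg 1: +169.527° → -64.075°, shortest Δλ = 126.398° (east) — crosses 180°.
Leg 2: -64.075° → -73.015°, shortest Δλ = -8.94° (west) — does not cross 180°.
Leg 3: -73.015° → +139.136°, shortest Δλ = -147.849° (west) — crosses 180°.
Leg 4: +139.136° → -173.099°, shortest Δλ = 47.765° (east) — crosses 180°.
Total crossings: 3.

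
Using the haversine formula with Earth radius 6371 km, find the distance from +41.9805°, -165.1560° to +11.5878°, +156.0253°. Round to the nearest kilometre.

Δλ = 156.0253 − -165.1560 = 321.1813°; wrapped into (−180°, 180°]: -38.8187°.
Δφ = 11.5878 − 41.9805 = -30.3927°.
a = sin²(Δφ/2) + cos φ₁ · cos φ₂ · sin²(Δλ/2) = 0.149131.
c = 2·atan2(√a, √(1−a)) = 0.79296 rad → d = 6371·c ≈ 5051.96 km.

5052 km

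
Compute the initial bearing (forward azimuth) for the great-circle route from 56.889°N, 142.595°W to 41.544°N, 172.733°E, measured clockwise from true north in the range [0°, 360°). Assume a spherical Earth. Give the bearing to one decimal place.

261.0°

Δλ = 172.733 − -142.595 = 315.328°; wrapped into (−180°, 180°]: -44.672°.
θ = atan2( sin Δλ · cos φ₂ , cos φ₁ · sin φ₂ − sin φ₁ · cos φ₂ · cos Δλ )
  = atan2(-0.52619, -0.08354) = -99.022° → normalised to [0°, 360°): 260.978°.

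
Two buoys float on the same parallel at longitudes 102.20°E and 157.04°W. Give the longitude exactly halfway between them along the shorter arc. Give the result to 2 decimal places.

152.58°E

Signed shortest Δλ from +102.20° to -157.04° is +100.76°.
Midpoint longitude = +102.20° + (+100.76°)/2 = +102.20° + 50.38° = +152.58°.
(The naïve average (+102.20 + -157.04)/2 = -27.42° is on the wrong side of the globe.)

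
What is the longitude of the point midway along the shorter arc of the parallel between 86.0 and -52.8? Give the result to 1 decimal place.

Signed shortest Δλ from +86.0° to -52.8° is -138.8°.
Midpoint longitude = +86.0° + (-138.8°)/2 = +86.0° − 69.4° = +16.6°.

+16.6°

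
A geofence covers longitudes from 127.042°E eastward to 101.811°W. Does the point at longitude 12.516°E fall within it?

Band width going east from +127.042° to -101.811°: ((-101.811 − 127.042) mod 360) = 131.147°.
Offset of +12.516° east of the west edge: ((12.516 − 127.042) mod 360) = 245.474°.
245.474° > 131.147° ⇒ outside.

No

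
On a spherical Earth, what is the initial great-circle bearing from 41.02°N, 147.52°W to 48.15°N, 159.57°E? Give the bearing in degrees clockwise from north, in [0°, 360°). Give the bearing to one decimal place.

Δλ = 159.57 − -147.52 = 307.09°; wrapped into (−180°, 180°]: -52.91°.
θ = atan2( sin Δλ · cos φ₂ , cos φ₁ · sin φ₂ − sin φ₁ · cos φ₂ · cos Δλ )
  = atan2(-0.53220, 0.29793) = -60.760° → normalised to [0°, 360°): 299.240°.

299.2°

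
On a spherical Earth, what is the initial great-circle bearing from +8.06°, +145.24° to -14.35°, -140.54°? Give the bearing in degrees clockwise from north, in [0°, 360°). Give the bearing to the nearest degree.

Δλ = -140.54 − 145.24 = -285.78°; wrapped into (−180°, 180°]: 74.22°.
θ = atan2( sin Δλ · cos φ₂ , cos φ₁ · sin φ₂ − sin φ₁ · cos φ₂ · cos Δλ )
  = atan2(0.93229, -0.28234) = 106.849° → normalised to [0°, 360°): 106.849°.

107°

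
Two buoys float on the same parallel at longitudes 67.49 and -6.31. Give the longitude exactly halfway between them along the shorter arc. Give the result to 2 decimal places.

Signed shortest Δλ from +67.49° to -6.31° is -73.80°.
Midpoint longitude = +67.49° + (-73.80°)/2 = +67.49° − 36.90° = +30.59°.

+30.59°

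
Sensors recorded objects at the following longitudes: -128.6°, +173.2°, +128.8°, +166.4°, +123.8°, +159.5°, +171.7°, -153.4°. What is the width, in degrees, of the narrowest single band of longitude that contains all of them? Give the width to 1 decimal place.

Sort the longitudes: -153.4°, -128.6°, +123.8°, +128.8°, +159.5°, +166.4°, +171.7°, +173.2°.
Eastward gaps between consecutive values (wrapping around): 24.8°, 252.4°, 5.0°, 30.7°, 6.9°, 5.3°, 1.5°, 33.4°.
Largest gap = 252.4° ⇒ minimal covering band is its complement: 360° − 252.4° = 107.6°.
Band runs from +123.8° eastward to -128.6°, crossing the antimeridian.

107.6°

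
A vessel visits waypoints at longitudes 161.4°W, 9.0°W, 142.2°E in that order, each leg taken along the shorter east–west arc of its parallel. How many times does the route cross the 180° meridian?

0

Leg 1: -161.4° → -9.0°, shortest Δλ = 152.4° (east) — does not cross 180°.
Leg 2: -9.0° → +142.2°, shortest Δλ = 151.2° (east) — does not cross 180°.
Total crossings: 0.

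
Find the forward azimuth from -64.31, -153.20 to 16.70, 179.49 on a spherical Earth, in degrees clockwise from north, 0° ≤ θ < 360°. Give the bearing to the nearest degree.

334°

Δλ = 179.49 − -153.20 = 332.69°; wrapped into (−180°, 180°]: -27.31°.
θ = atan2( sin Δλ · cos φ₂ , cos φ₁ · sin φ₂ − sin φ₁ · cos φ₂ · cos Δλ )
  = atan2(-0.43945, 0.89151) = -26.240° → normalised to [0°, 360°): 333.760°.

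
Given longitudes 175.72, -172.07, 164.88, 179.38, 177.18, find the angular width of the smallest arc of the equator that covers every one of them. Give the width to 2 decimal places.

Sort the longitudes: -172.07°, +164.88°, +175.72°, +177.18°, +179.38°.
Eastward gaps between consecutive values (wrapping around): 336.95°, 10.84°, 1.46°, 2.20°, 8.55°.
Largest gap = 336.95° ⇒ minimal covering band is its complement: 360° − 336.95° = 23.05°.
Band runs from +164.88° eastward to -172.07°, crossing the antimeridian.

23.05°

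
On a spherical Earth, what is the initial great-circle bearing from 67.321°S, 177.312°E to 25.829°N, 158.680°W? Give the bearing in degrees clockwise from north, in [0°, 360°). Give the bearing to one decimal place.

21.6°

Δλ = -158.680 − 177.312 = -335.992°; wrapped into (−180°, 180°]: 24.008°.
θ = atan2( sin Δλ · cos φ₂ , cos φ₁ · sin φ₂ − sin φ₁ · cos φ₂ · cos Δλ )
  = atan2(0.36622, 0.92664) = 21.564° → normalised to [0°, 360°): 21.564°.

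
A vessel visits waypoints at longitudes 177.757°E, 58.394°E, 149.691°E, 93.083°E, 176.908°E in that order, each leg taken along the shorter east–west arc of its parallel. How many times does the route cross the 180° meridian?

0

Leg 1: +177.757° → +58.394°, shortest Δλ = -119.363° (west) — does not cross 180°.
Leg 2: +58.394° → +149.691°, shortest Δλ = 91.297° (east) — does not cross 180°.
Leg 3: +149.691° → +93.083°, shortest Δλ = -56.608° (west) — does not cross 180°.
Leg 4: +93.083° → +176.908°, shortest Δλ = 83.825° (east) — does not cross 180°.
Total crossings: 0.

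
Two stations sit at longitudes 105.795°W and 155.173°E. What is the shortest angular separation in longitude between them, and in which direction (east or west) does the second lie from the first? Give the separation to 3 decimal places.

99.032° west

Raw difference: 155.173 − -105.795 = 260.968°.
Normalise into (−180°, 180°]: 260.968° − 360° = -99.032°.
Negative ⇒ the second point lies to the west; separation 99.032°.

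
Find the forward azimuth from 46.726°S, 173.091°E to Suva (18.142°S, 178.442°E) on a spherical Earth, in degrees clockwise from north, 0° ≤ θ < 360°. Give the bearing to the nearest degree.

11°

Δλ = 178.442 − 173.091 = 5.351°.
θ = atan2( sin Δλ · cos φ₂ , cos φ₁ · sin φ₂ − sin φ₁ · cos φ₂ · cos Δλ )
  = atan2(0.08862, 0.47543) = 10.559° → normalised to [0°, 360°): 10.559°.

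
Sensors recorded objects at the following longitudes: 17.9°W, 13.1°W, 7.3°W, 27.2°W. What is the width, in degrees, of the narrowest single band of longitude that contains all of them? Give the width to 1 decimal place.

Sort the longitudes: -27.2°, -17.9°, -13.1°, -7.3°.
Eastward gaps between consecutive values (wrapping around): 9.3°, 4.8°, 5.8°, 340.1°.
Largest gap = 340.1° ⇒ minimal covering band is its complement: 360° − 340.1° = 19.9°.
Band runs from -27.2° eastward to -7.3°.

19.9°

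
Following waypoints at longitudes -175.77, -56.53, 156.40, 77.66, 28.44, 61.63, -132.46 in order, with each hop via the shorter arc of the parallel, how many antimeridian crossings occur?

2

Leg 1: -175.77° → -56.53°, shortest Δλ = 119.24° (east) — does not cross 180°.
Leg 2: -56.53° → +156.40°, shortest Δλ = -147.07° (west) — crosses 180°.
Leg 3: +156.40° → +77.66°, shortest Δλ = -78.74° (west) — does not cross 180°.
Leg 4: +77.66° → +28.44°, shortest Δλ = -49.22° (west) — does not cross 180°.
Leg 5: +28.44° → +61.63°, shortest Δλ = 33.19° (east) — does not cross 180°.
Leg 6: +61.63° → -132.46°, shortest Δλ = 165.91° (east) — crosses 180°.
Total crossings: 2.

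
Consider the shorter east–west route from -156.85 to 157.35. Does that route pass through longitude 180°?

Naïve |157.35 − -156.85| = 314.2° > 180°, so the shorter arc goes the other way round — across 180°.
Signed shortest Δλ = ((157.35 − -156.85 + 180) mod 360) − 180 = -45.8°.
Going west by 45.8° from -156.85° passes through 180° before reaching +157.35°.

Yes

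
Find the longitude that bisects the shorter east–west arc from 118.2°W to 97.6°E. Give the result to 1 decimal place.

169.7°E

Signed shortest Δλ from -118.2° to +97.6° is -144.2°.
Midpoint longitude = -118.2° + (-144.2°)/2 = -118.2° − 72.1° = -190.3°.
Normalise into (−180°, 180°]: +169.7°.
(The naïve average (-118.2 + +97.6)/2 = -10.3° is on the wrong side of the globe.)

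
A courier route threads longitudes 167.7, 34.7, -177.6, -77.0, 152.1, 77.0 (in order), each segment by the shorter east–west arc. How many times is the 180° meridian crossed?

2

Leg 1: +167.7° → +34.7°, shortest Δλ = -133.0° (west) — does not cross 180°.
Leg 2: +34.7° → -177.6°, shortest Δλ = 147.7° (east) — crosses 180°.
Leg 3: -177.6° → -77.0°, shortest Δλ = 100.6° (east) — does not cross 180°.
Leg 4: -77.0° → +152.1°, shortest Δλ = -130.9° (west) — crosses 180°.
Leg 5: +152.1° → +77.0°, shortest Δλ = -75.1° (west) — does not cross 180°.
Total crossings: 2.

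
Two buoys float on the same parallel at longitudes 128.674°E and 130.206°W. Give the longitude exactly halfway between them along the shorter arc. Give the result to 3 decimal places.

Signed shortest Δλ from +128.674° to -130.206° is +101.120°.
Midpoint longitude = +128.674° + (+101.120°)/2 = +128.674° + 50.560° = +179.234°.
(The naïve average (+128.674 + -130.206)/2 = -0.766° is on the wrong side of the globe.)

179.234°E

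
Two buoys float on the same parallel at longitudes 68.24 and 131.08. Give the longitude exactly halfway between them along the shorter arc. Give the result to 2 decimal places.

Signed shortest Δλ from +68.24° to +131.08° is +62.84°.
Midpoint longitude = +68.24° + (+62.84°)/2 = +68.24° + 31.42° = +99.66°.

+99.66°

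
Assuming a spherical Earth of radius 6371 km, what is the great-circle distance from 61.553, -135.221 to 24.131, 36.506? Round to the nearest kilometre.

10459 km

Δλ = 36.506 − -135.221 = 171.727°.
Δφ = 24.131 − 61.553 = -37.422°.
a = sin²(Δφ/2) + cos φ₁ · cos φ₂ · sin²(Δλ/2) = 0.535367.
c = 2·atan2(√a, √(1−a)) = 1.64159 rad → d = 6371·c ≈ 10458.56 km.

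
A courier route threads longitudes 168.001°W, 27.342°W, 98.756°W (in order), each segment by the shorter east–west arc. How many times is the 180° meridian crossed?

Leg 1: -168.001° → -27.342°, shortest Δλ = 140.659° (east) — does not cross 180°.
Leg 2: -27.342° → -98.756°, shortest Δλ = -71.414° (west) — does not cross 180°.
Total crossings: 0.

0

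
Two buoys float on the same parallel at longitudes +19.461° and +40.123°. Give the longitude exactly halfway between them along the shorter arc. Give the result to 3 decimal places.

+29.792°

Signed shortest Δλ from +19.461° to +40.123° is +20.662°.
Midpoint longitude = +19.461° + (+20.662°)/2 = +19.461° + 10.331° = +29.792°.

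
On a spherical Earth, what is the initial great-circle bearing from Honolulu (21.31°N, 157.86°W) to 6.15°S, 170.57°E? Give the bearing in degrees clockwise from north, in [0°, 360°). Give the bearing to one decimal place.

Δλ = 170.57 − -157.86 = 328.43°; wrapped into (−180°, 180°]: -31.57°.
θ = atan2( sin Δλ · cos φ₂ , cos φ₁ · sin φ₂ − sin φ₁ · cos φ₂ · cos Δλ )
  = atan2(-0.52053, -0.40765) = -128.067° → normalised to [0°, 360°): 231.933°.

231.9°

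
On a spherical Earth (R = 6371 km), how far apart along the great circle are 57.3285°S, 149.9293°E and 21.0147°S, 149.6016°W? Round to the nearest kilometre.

Δλ = -149.6016 − 149.9293 = -299.5309°; wrapped into (−180°, 180°]: 60.4691°.
Δφ = -21.0147 − -57.3285 = 36.3138°.
a = sin²(Δφ/2) + cos φ₁ · cos φ₂ · sin²(Δλ/2) = 0.224877.
c = 2·atan2(√a, √(1−a)) = 0.98814 rad → d = 6371·c ≈ 6295.43 km.

6295 km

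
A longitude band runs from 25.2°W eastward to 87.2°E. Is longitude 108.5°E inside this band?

No

Band width going east from -25.2° to +87.2°: ((87.2 − -25.2) mod 360) = 112.4°.
Offset of +108.5° east of the west edge: ((108.5 − -25.2) mod 360) = 133.7°.
133.7° > 112.4° ⇒ outside.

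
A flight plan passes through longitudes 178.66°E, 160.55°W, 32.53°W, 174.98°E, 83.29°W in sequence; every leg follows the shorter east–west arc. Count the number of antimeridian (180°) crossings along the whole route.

Leg 1: +178.66° → -160.55°, shortest Δλ = 20.79° (east) — crosses 180°.
Leg 2: -160.55° → -32.53°, shortest Δλ = 128.02° (east) — does not cross 180°.
Leg 3: -32.53° → +174.98°, shortest Δλ = -152.49° (west) — crosses 180°.
Leg 4: +174.98° → -83.29°, shortest Δλ = 101.73° (east) — crosses 180°.
Total crossings: 3.

3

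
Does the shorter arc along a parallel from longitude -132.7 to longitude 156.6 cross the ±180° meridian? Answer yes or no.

Yes

Naïve |156.6 − -132.7| = 289.3° > 180°, so the shorter arc goes the other way round — across 180°.
Signed shortest Δλ = ((156.6 − -132.7 + 180) mod 360) − 180 = -70.7°.
Going west by 70.7° from -132.7° passes through 180° before reaching +156.6°.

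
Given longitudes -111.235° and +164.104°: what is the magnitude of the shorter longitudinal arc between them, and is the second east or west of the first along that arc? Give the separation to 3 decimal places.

Raw difference: 164.104 − -111.235 = 275.339°.
Normalise into (−180°, 180°]: 275.339° − 360° = -84.661°.
Negative ⇒ the second point lies to the west; separation 84.661°.

84.661° west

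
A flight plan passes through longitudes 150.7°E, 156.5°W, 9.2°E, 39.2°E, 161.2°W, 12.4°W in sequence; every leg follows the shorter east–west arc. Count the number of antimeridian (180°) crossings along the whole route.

2

Leg 1: +150.7° → -156.5°, shortest Δλ = 52.8° (east) — crosses 180°.
Leg 2: -156.5° → +9.2°, shortest Δλ = 165.7° (east) — does not cross 180°.
Leg 3: +9.2° → +39.2°, shortest Δλ = 30.0° (east) — does not cross 180°.
Leg 4: +39.2° → -161.2°, shortest Δλ = 159.6° (east) — crosses 180°.
Leg 5: -161.2° → -12.4°, shortest Δλ = 148.8° (east) — does not cross 180°.
Total crossings: 2.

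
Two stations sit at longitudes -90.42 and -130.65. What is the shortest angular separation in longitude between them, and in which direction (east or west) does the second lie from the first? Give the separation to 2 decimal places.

Raw difference: -130.65 − -90.42 = -40.23°.
Normalise into (−180°, 180°]: -40.23° stays -40.23°.
Negative ⇒ the second point lies to the west; separation 40.23°.

40.23° west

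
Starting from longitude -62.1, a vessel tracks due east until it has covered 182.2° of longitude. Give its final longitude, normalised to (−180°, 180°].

+120.1°

Start at -62.1°; shift +182.2° → +120.1°.
+120.1° already lies in (−180°, 180°].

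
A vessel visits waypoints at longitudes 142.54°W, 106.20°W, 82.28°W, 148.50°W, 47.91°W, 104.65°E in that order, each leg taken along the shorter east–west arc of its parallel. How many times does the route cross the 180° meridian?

Leg 1: -142.54° → -106.20°, shortest Δλ = 36.34° (east) — does not cross 180°.
Leg 2: -106.20° → -82.28°, shortest Δλ = 23.92° (east) — does not cross 180°.
Leg 3: -82.28° → -148.50°, shortest Δλ = -66.22° (west) — does not cross 180°.
Leg 4: -148.50° → -47.91°, shortest Δλ = 100.59° (east) — does not cross 180°.
Leg 5: -47.91° → +104.65°, shortest Δλ = 152.56° (east) — does not cross 180°.
Total crossings: 0.

0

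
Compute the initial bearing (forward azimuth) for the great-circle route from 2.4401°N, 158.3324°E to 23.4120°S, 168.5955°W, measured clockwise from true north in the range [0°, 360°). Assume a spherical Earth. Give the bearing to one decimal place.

130.6°

Δλ = -168.5955 − 158.3324 = -326.9279°; wrapped into (−180°, 180°]: 33.0721°.
θ = atan2( sin Δλ · cos φ₂ , cos φ₁ · sin φ₂ − sin φ₁ · cos φ₂ · cos Δλ )
  = atan2(0.50077, -0.42972) = 130.634° → normalised to [0°, 360°): 130.634°.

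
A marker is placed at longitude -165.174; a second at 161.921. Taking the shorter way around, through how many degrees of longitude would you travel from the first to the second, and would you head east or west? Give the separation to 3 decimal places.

32.905° west

Raw difference: 161.921 − -165.174 = 327.095°.
Normalise into (−180°, 180°]: 327.095° − 360° = -32.905°.
Negative ⇒ the second point lies to the west; separation 32.905°.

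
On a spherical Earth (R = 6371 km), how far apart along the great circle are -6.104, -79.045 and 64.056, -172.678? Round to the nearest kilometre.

10794 km

Δλ = -172.678 − -79.045 = -93.633°.
Δφ = 64.056 − -6.104 = 70.160°.
a = sin²(Δφ/2) + cos φ₁ · cos φ₂ · sin²(Δλ/2) = 0.561591.
c = 2·atan2(√a, √(1−a)) = 1.69429 rad → d = 6371·c ≈ 10794.33 km.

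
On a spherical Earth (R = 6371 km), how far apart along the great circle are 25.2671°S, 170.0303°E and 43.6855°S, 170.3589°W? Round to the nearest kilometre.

Δλ = -170.3589 − 170.0303 = -340.3892°; wrapped into (−180°, 180°]: 19.6108°.
Δφ = -43.6855 − -25.2671 = -18.4184°.
a = sin²(Δφ/2) + cos φ₁ · cos φ₂ · sin²(Δλ/2) = 0.044579.
c = 2·atan2(√a, √(1−a)) = 0.42548 rad → d = 6371·c ≈ 2710.72 km.

2711 km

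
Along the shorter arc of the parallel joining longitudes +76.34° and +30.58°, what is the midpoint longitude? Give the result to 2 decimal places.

+53.46°

Signed shortest Δλ from +76.34° to +30.58° is -45.76°.
Midpoint longitude = +76.34° + (-45.76°)/2 = +76.34° − 22.88° = +53.46°.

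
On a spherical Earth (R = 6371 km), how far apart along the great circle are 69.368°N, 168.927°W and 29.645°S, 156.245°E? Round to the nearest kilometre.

11365 km

Δλ = 156.245 − -168.927 = 325.172°; wrapped into (−180°, 180°]: -34.828°.
Δφ = -29.645 − 69.368 = -99.013°.
a = sin²(Δφ/2) + cos φ₁ · cos φ₂ · sin²(Δλ/2) = 0.605758.
c = 2·atan2(√a, √(1−a)) = 1.78392 rad → d = 6371·c ≈ 11365.37 km.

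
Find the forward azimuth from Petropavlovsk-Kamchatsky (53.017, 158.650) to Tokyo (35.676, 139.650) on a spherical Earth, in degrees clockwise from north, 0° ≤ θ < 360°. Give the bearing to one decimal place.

Δλ = 139.650 − 158.650 = -19.000°.
θ = atan2( sin Δλ · cos φ₂ , cos φ₁ · sin φ₂ − sin φ₁ · cos φ₂ · cos Δλ )
  = atan2(-0.26447, -0.26271) = -134.808° → normalised to [0°, 360°): 225.192°.

225.2°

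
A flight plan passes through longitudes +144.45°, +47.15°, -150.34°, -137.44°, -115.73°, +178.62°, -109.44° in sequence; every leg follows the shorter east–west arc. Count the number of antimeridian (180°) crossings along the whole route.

Leg 1: +144.45° → +47.15°, shortest Δλ = -97.3° (west) — does not cross 180°.
Leg 2: +47.15° → -150.34°, shortest Δλ = 162.51° (east) — crosses 180°.
Leg 3: -150.34° → -137.44°, shortest Δλ = 12.9° (east) — does not cross 180°.
Leg 4: -137.44° → -115.73°, shortest Δλ = 21.71° (east) — does not cross 180°.
Leg 5: -115.73° → +178.62°, shortest Δλ = -65.65° (west) — crosses 180°.
Leg 6: +178.62° → -109.44°, shortest Δλ = 71.94° (east) — crosses 180°.
Total crossings: 3.

3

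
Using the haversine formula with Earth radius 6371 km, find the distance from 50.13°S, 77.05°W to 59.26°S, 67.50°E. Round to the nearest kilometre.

7436 km

Δλ = 67.50 − -77.05 = 144.55°.
Δφ = -59.26 − -50.13 = -9.13°.
a = sin²(Δφ/2) + cos φ₁ · cos φ₂ · sin²(Δλ/2) = 0.303631.
c = 2·atan2(√a, √(1−a)) = 1.16719 rad → d = 6371·c ≈ 7436.16 km.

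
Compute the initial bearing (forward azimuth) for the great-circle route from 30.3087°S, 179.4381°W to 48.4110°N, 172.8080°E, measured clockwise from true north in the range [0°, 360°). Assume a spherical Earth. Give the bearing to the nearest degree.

Δλ = 172.8080 − -179.4381 = 352.2461°; wrapped into (−180°, 180°]: -7.7539°.
θ = atan2( sin Δλ · cos φ₂ , cos φ₁ · sin φ₂ − sin φ₁ · cos φ₂ · cos Δλ )
  = atan2(-0.08956, 0.97762) = -5.234° → normalised to [0°, 360°): 354.766°.

355°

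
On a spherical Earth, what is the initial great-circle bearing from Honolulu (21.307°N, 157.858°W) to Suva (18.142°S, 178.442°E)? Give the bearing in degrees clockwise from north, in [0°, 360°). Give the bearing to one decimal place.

Δλ = 178.442 − -157.858 = 336.300°; wrapped into (−180°, 180°]: -23.700°.
θ = atan2( sin Δλ · cos φ₂ , cos φ₁ · sin φ₂ − sin φ₁ · cos φ₂ · cos Δλ )
  = atan2(-0.38197, -0.60627) = -147.788° → normalised to [0°, 360°): 212.212°.

212.2°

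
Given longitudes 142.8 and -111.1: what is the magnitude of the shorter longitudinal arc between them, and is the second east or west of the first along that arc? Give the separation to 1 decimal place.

Raw difference: -111.1 − 142.8 = -253.9°.
Normalise into (−180°, 180°]: -253.9° + 360° = 106.1°.
Positive ⇒ the second point lies to the east; separation 106.1°.

106.1° east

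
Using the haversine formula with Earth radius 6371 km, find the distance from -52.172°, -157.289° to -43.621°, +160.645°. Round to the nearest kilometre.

3226 km

Δλ = 160.645 − -157.289 = 317.934°; wrapped into (−180°, 180°]: -42.066°.
Δφ = -43.621 − -52.172 = 8.551°.
a = sin²(Δφ/2) + cos φ₁ · cos φ₂ · sin²(Δλ/2) = 0.062748.
c = 2·atan2(√a, √(1−a)) = 0.50638 rad → d = 6371·c ≈ 3226.17 km.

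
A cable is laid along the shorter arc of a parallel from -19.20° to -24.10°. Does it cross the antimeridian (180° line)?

Signed shortest Δλ = ((-24.10 − -19.20 + 180) mod 360) − 180 = -4.9°.
Going west by 4.9° from -19.20° reaches -24.10° without touching 180°.

No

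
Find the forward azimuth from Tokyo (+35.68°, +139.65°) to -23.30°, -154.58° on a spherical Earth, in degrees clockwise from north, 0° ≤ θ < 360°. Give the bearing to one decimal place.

122.9°

Δλ = -154.58 − 139.65 = -294.23°; wrapped into (−180°, 180°]: 65.77°.
θ = atan2( sin Δλ · cos φ₂ , cos φ₁ · sin φ₂ − sin φ₁ · cos φ₂ · cos Δλ )
  = atan2(0.83754, -0.54114) = 122.867° → normalised to [0°, 360°): 122.867°.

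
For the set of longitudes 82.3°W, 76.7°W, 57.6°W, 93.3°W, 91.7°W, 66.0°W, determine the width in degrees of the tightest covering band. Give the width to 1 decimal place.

Sort the longitudes: -93.3°, -91.7°, -82.3°, -76.7°, -66.0°, -57.6°.
Eastward gaps between consecutive values (wrapping around): 1.6°, 9.4°, 5.6°, 10.7°, 8.4°, 324.3°.
Largest gap = 324.3° ⇒ minimal covering band is its complement: 360° − 324.3° = 35.7°.
Band runs from -93.3° eastward to -57.6°.

35.7°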